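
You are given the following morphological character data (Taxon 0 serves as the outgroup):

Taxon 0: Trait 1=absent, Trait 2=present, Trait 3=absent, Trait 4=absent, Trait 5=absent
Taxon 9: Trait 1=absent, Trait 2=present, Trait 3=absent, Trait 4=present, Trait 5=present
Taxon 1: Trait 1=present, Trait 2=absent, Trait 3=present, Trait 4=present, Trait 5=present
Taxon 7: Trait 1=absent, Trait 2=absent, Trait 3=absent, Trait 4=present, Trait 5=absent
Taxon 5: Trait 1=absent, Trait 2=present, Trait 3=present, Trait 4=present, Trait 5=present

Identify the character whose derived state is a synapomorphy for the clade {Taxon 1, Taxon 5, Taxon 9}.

Character polarity is set by the outgroup: the derived state is whichever differs from the outgroup's state, so for Trait 2 the derived state is 'absent', and for the remaining characters it is 'present'.
Trait 1 (derived state 'present') is unique to Taxon 1 (autapomorphy; uninformative for grouping).
Trait 2 (state 'absent') occurs in Taxon 1 and Taxon 7 but conflicts with the nesting implied by the other characters — most parsimoniously interpreted as homoplasy.
Trait 3: derived state 'present' in Taxon 1 and Taxon 5 only — synapomorphy for {Taxon 1, Taxon 5}.
Trait 4 (derived state 'present') is shared by all ingroup taxa — unites the whole ingroup.
Only Taxon 1, Taxon 5, and Taxon 9 show the derived state 'present' for Trait 5, supporting them as a clade.
Most parsimonious ingroup topology: ((Taxon 9,(Taxon 1,Taxon 5)),Taxon 7).
The clade {Taxon 1, Taxon 5, Taxon 9} is supported by Trait 5: its derived state 'present' occurs in exactly those taxa and in no other taxon (including the outgroup).

Trait 5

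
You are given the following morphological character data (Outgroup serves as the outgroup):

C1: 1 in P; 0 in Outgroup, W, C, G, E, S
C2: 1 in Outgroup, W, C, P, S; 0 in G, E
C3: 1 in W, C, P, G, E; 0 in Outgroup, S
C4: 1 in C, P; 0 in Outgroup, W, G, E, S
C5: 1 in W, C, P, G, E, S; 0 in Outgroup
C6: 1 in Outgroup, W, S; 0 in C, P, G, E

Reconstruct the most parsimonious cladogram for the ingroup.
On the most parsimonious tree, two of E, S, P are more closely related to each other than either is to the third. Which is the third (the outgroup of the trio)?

S

Character polarity is set by the outgroup: the derived state is whichever differs from the outgroup's state, so for C2, C6 the derived state is '0', and for the remaining characters it is '1'.
C1: derived state '1' in P only — an autapomorphy, so it tells us nothing about relationships among taxa.
C2 (derived state '0') is shared by E and G — a synapomorphy uniting that clade.
C3 (derived state '1') is shared by C, E, G, P, and W — a synapomorphy uniting that clade.
C4 (derived state '1') is shared by C and P — a synapomorphy uniting that clade.
C5 (derived state '1') is shared by all ingroup taxa — unites the whole ingroup.
Only C, E, G, and P show the derived state '0' for C6, supporting them as a clade.
Most parsimonious ingroup topology: ((W,((C,P),(G,E))),S).
P and E share a more recent common ancestor with each other than either does with S, so S is the least closely related of the three.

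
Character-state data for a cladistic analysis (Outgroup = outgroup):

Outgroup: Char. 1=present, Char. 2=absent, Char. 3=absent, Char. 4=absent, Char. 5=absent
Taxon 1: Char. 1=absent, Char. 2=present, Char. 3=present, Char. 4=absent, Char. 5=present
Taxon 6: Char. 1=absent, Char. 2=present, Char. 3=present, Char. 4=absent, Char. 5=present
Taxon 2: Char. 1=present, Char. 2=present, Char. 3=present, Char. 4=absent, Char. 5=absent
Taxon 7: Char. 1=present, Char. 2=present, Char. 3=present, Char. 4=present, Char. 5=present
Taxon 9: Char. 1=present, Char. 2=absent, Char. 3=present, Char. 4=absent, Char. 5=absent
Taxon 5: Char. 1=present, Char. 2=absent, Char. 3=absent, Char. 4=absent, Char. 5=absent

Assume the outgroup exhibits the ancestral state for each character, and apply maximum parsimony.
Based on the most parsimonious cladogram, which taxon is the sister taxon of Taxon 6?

Taxon 1

Character polarity is set by the outgroup: the derived state is whichever differs from the outgroup's state, so for Char. 1 the derived state is 'absent', and for the remaining characters it is 'present'.
Only Taxon 1 and Taxon 6 show the derived state 'absent' for Char. 1, supporting them as a clade.
Only Taxon 1, Taxon 2, Taxon 6, and Taxon 7 show the derived state 'present' for Char. 2, supporting them as a clade.
Char. 3: derived state 'present' in Taxon 1, Taxon 2, Taxon 6, Taxon 7, and Taxon 9 only — synapomorphy for {Taxon 1, Taxon 2, Taxon 6, Taxon 7, Taxon 9}.
Char. 4: derived state 'present' in Taxon 7 only — an autapomorphy, so it tells us nothing about relationships among taxa.
Char. 5: derived state 'present' in Taxon 1, Taxon 6, and Taxon 7 only — synapomorphy for {Taxon 1, Taxon 6, Taxon 7}.
Most parsimonious ingroup topology: (((((Taxon 1,Taxon 6),Taxon 7),Taxon 2),Taxon 9),Taxon 5).
Taxon 6 and Taxon 1 form a cherry on this tree, so they are sister taxa.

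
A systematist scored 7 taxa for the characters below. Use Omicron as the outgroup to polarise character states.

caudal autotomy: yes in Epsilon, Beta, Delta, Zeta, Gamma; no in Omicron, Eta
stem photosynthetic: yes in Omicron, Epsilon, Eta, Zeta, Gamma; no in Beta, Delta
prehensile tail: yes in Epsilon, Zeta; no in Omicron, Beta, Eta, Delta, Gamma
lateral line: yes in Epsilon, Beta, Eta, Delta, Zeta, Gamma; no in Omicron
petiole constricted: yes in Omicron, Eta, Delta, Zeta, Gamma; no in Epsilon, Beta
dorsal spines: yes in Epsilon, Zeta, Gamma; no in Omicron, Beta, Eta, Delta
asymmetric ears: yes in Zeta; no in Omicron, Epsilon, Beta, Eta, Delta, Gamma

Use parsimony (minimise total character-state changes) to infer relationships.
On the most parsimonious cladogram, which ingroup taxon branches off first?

Character polarity is set by the outgroup: the derived state is whichever differs from the outgroup's state, so for stem photosynthetic, petiole constricted the derived state is 'no', and for the remaining characters it is 'yes'.
caudal autotomy: derived state 'yes' in Beta, Delta, Epsilon, Gamma, and Zeta only — synapomorphy for {Beta, Delta, Epsilon, Gamma, Zeta}.
Only Beta and Delta show the derived state 'no' for stem photosynthetic, supporting them as a clade.
prehensile tail (derived state 'yes') is shared by Epsilon and Zeta — a synapomorphy uniting that clade.
All ingroup taxa share the derived state 'yes' for lateral line; it defines the ingroup but does not resolve relationships within it.
petiole constricted (state 'no') occurs in Beta and Epsilon but conflicts with the nesting implied by the other characters — most parsimoniously interpreted as homoplasy.
dorsal spines (derived state 'yes') is shared by Epsilon, Gamma, and Zeta — a synapomorphy uniting that clade.
asymmetric ears: derived state 'yes' in Zeta only — an autapomorphy, so it tells us nothing about relationships among taxa.
Most parsimonious ingroup topology: ((((Epsilon,Zeta),Gamma),(Beta,Delta)),Eta).
Eta is sister to the clade containing all other ingroup taxa, so it is the earliest-diverging (most basal) ingroup lineage.

Eta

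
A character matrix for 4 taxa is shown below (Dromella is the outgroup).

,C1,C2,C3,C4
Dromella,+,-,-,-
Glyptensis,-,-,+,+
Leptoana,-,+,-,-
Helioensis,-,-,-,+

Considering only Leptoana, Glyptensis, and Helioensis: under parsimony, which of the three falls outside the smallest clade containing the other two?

Leptoana

Character polarity is set by the outgroup: the derived state is whichever differs from the outgroup's state, so for C1 the derived state is '-', and for the remaining characters it is '+'.
C1 (derived state '-') is shared by all ingroup taxa — unites the whole ingroup.
C2: derived state '+' in Leptoana only — an autapomorphy, so it tells us nothing about relationships among taxa.
C3: derived state '+' in Glyptensis only — an autapomorphy, so it tells us nothing about relationships among taxa.
C4: derived state '+' in Glyptensis and Helioensis only — synapomorphy for {Glyptensis, Helioensis}.
Most parsimonious ingroup topology: (Leptoana,(Glyptensis,Helioensis)).
Helioensis and Glyptensis share a more recent common ancestor with each other than either does with Leptoana, so Leptoana is the least closely related of the three.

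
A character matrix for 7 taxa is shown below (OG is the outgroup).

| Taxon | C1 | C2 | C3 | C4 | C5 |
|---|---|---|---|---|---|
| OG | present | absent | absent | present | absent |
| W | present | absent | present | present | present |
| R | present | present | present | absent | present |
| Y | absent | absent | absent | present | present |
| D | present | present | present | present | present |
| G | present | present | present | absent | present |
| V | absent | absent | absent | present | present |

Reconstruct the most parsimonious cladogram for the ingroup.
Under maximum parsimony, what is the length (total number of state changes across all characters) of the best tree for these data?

Character polarity is set by the outgroup: the derived state is whichever differs from the outgroup's state, so for C1, C4 the derived state is 'absent', and for the remaining characters it is 'present'.
Only V and Y show the derived state 'absent' for C1, supporting them as a clade.
C2 (derived state 'present') is shared by D, G, and R — a synapomorphy uniting that clade.
C3 (derived state 'present') is shared by D, G, R, and W — a synapomorphy uniting that clade.
Only G and R show the derived state 'absent' for C4, supporting them as a clade.
All ingroup taxa share the derived state 'present' for C5; it defines the ingroup but does not resolve relationships within it.
Most parsimonious ingroup topology: ((W,((R,G),D)),(Y,V)).
Changes per character on this tree: C1: 1; C2: 1; C3: 1; C4: 1; C5: 1.
Total = 5.

5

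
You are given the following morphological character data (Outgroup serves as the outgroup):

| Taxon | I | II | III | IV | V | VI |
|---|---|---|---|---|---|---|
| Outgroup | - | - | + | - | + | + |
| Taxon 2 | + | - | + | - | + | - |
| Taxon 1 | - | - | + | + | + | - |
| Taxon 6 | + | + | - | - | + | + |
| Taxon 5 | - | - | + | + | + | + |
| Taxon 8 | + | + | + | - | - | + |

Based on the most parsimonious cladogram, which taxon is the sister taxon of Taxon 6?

Taxon 8

Character polarity is set by the outgroup: the derived state is whichever differs from the outgroup's state, so for III, V, VI the derived state is '-', and for the remaining characters it is '+'.
I (derived state '+') is shared by Taxon 2, Taxon 6, and Taxon 8 — a synapomorphy uniting that clade.
II: derived state '+' in Taxon 6 and Taxon 8 only — synapomorphy for {Taxon 6, Taxon 8}.
III (derived state '-') is unique to Taxon 6 (autapomorphy; uninformative for grouping).
IV (derived state '+') is shared by Taxon 1 and Taxon 5 — a synapomorphy uniting that clade.
V (derived state '-') is unique to Taxon 8 (autapomorphy; uninformative for grouping).
VI (state '-') occurs in Taxon 1 and Taxon 2 but conflicts with the nesting implied by the other characters — most parsimoniously interpreted as homoplasy.
Most parsimonious ingroup topology: ((Taxon 5,Taxon 1),((Taxon 6,Taxon 8),Taxon 2)).
Taxon 6 and Taxon 8 form a cherry on this tree, so they are sister taxa.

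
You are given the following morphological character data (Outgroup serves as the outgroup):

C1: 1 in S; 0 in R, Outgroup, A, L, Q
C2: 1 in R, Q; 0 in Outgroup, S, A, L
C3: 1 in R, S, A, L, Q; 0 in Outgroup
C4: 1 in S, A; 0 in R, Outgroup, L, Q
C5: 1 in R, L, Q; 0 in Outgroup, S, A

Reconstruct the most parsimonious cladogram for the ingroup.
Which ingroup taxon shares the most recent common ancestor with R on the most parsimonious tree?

Q

The outgroup has state '0' for every character, so '1' is the derived state throughout.
C1 (derived state '1') is unique to S (autapomorphy; uninformative for grouping).
C2 (derived state '1') is shared by Q and R — a synapomorphy uniting that clade.
C3 (derived state '1') is shared by all ingroup taxa — unites the whole ingroup.
C4: derived state '1' in A and S only — synapomorphy for {A, S}.
C5: derived state '1' in L, Q, and R only — synapomorphy for {L, Q, R}.
Most parsimonious ingroup topology: ((A,S),((R,Q),L)).
R and Q form a cherry on this tree, so they are sister taxa.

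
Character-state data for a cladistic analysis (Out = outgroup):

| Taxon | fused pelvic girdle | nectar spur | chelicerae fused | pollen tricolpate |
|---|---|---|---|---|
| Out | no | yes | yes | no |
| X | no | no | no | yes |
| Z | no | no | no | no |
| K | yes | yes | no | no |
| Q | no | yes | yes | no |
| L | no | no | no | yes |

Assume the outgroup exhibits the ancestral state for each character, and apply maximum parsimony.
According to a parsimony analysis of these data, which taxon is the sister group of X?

L

Character polarity is set by the outgroup: the derived state is whichever differs from the outgroup's state, so for nectar spur, chelicerae fused the derived state is 'no', and for the remaining characters it is 'yes'.
fused pelvic girdle (derived state 'yes') is unique to K (autapomorphy; uninformative for grouping).
nectar spur (derived state 'no') is shared by L, X, and Z — a synapomorphy uniting that clade.
chelicerae fused (derived state 'no') is shared by K, L, X, and Z — a synapomorphy uniting that clade.
pollen tricolpate: derived state 'yes' in L and X only — synapomorphy for {L, X}.
Most parsimonious ingroup topology: ((((X,L),Z),K),Q).
X and L form a cherry on this tree, so they are sister taxa.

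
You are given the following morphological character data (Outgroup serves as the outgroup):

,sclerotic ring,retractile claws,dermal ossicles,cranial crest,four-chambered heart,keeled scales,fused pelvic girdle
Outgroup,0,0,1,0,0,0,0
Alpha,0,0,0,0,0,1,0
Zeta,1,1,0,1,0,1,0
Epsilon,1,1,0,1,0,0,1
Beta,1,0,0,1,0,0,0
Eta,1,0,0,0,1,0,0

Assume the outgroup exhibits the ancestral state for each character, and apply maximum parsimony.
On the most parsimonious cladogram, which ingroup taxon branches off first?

Alpha

Character polarity is set by the outgroup: the derived state is whichever differs from the outgroup's state, so for dermal ossicles the derived state is '0', and for the remaining characters it is '1'.
sclerotic ring: derived state '1' in Beta, Epsilon, Eta, and Zeta only — synapomorphy for {Beta, Epsilon, Eta, Zeta}.
retractile claws (derived state '1') is shared by Epsilon and Zeta — a synapomorphy uniting that clade.
All ingroup taxa share the derived state '0' for dermal ossicles; it defines the ingroup but does not resolve relationships within it.
cranial crest: derived state '1' in Beta, Epsilon, and Zeta only — synapomorphy for {Beta, Epsilon, Zeta}.
four-chambered heart: derived state '1' in Eta only — an autapomorphy, so it tells us nothing about relationships among taxa.
keeled scales (state '1') occurs in Alpha and Zeta but conflicts with the nesting implied by the other characters — most parsimoniously interpreted as homoplasy.
fused pelvic girdle: derived state '1' in Epsilon only — an autapomorphy, so it tells us nothing about relationships among taxa.
Most parsimonious ingroup topology: (Alpha,(((Zeta,Epsilon),Beta),Eta)).
Alpha is sister to the clade containing all other ingroup taxa, so it is the earliest-diverging (most basal) ingroup lineage.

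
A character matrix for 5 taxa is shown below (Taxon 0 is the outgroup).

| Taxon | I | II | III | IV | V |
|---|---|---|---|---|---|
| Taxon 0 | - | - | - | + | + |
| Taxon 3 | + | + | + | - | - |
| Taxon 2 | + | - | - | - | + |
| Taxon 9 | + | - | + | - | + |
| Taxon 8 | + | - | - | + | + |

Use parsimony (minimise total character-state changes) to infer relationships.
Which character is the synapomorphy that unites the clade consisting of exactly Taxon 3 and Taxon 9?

Character polarity is set by the outgroup: the derived state is whichever differs from the outgroup's state, so for IV, V the derived state is '-', and for the remaining characters it is '+'.
All ingroup taxa share the derived state '+' for I; it defines the ingroup but does not resolve relationships within it.
II: derived state '+' in Taxon 3 only — an autapomorphy, so it tells us nothing about relationships among taxa.
III (derived state '+') is shared by Taxon 3 and Taxon 9 — a synapomorphy uniting that clade.
IV (derived state '-') is shared by Taxon 2, Taxon 3, and Taxon 9 — a synapomorphy uniting that clade.
V (derived state '-') is unique to Taxon 3 (autapomorphy; uninformative for grouping).
Most parsimonious ingroup topology: (((Taxon 3,Taxon 9),Taxon 2),Taxon 8).
The clade {Taxon 3, Taxon 9} is supported by III: its derived state '+' occurs in exactly those taxa and in no other taxon (including the outgroup).

III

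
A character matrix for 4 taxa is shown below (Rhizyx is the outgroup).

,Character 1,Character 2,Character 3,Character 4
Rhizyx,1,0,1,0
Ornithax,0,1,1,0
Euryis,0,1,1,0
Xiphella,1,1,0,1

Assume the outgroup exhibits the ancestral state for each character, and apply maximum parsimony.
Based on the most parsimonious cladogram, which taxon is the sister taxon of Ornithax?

Euryis

Character polarity is set by the outgroup: the derived state is whichever differs from the outgroup's state, so for Character 1, Character 3 the derived state is '0', and for the remaining characters it is '1'.
Character 1 (derived state '0') is shared by Euryis and Ornithax — a synapomorphy uniting that clade.
All ingroup taxa share the derived state '1' for Character 2; it defines the ingroup but does not resolve relationships within it.
Character 3: derived state '0' in Xiphella only — an autapomorphy, so it tells us nothing about relationships among taxa.
Character 4 (derived state '1') is unique to Xiphella (autapomorphy; uninformative for grouping).
Most parsimonious ingroup topology: ((Ornithax,Euryis),Xiphella).
Ornithax and Euryis form a cherry on this tree, so they are sister taxa.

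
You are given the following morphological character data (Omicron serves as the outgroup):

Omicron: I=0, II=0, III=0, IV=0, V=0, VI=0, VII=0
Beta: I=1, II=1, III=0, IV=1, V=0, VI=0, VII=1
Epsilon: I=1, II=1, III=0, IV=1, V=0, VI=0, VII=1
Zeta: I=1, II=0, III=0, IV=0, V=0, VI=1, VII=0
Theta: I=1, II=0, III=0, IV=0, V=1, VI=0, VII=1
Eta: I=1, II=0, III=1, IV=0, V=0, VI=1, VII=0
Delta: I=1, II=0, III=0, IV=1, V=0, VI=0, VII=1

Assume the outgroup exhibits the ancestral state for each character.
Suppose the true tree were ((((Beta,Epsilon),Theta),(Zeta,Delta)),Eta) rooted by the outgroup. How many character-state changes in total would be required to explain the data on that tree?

Map each character onto ((((Beta,Epsilon),Theta),(Zeta,Delta)),Eta) (rooted by Omicron) and count the minimum state changes it requires (Fitch parsimony):
I: 1; II: 1; III: 1; IV: 2; V: 1; VI: 2; VII: 2.
Total tree length = 10.

10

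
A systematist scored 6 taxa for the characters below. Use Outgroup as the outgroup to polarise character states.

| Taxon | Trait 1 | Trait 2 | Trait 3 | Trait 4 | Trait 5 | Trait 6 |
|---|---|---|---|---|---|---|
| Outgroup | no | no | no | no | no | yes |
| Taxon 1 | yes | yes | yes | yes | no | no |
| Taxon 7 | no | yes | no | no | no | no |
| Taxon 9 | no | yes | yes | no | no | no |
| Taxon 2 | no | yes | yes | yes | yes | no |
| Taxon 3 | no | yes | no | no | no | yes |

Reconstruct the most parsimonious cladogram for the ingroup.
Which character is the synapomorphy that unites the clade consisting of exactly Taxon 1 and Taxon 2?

Character polarity is set by the outgroup: the derived state is whichever differs from the outgroup's state, so for Trait 6 the derived state is 'no', and for the remaining characters it is 'yes'.
Trait 1: derived state 'yes' in Taxon 1 only — an autapomorphy, so it tells us nothing about relationships among taxa.
All ingroup taxa share the derived state 'yes' for Trait 2; it defines the ingroup but does not resolve relationships within it.
Only Taxon 1, Taxon 2, and Taxon 9 show the derived state 'yes' for Trait 3, supporting them as a clade.
Trait 4 (derived state 'yes') is shared by Taxon 1 and Taxon 2 — a synapomorphy uniting that clade.
Trait 5: derived state 'yes' in Taxon 2 only — an autapomorphy, so it tells us nothing about relationships among taxa.
Only Taxon 1, Taxon 2, Taxon 7, and Taxon 9 show the derived state 'no' for Trait 6, supporting them as a clade.
Most parsimonious ingroup topology: ((((Taxon 1,Taxon 2),Taxon 9),Taxon 7),Taxon 3).
The clade {Taxon 1, Taxon 2} is supported by Trait 4: its derived state 'yes' occurs in exactly those taxa and in no other taxon (including the outgroup).

Trait 4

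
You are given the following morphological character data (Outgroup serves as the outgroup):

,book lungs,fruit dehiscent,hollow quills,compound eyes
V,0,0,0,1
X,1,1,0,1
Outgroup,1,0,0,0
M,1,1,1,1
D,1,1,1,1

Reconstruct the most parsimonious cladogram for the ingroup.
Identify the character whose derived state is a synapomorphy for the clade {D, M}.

Character polarity is set by the outgroup: the derived state is whichever differs from the outgroup's state, so for book lungs the derived state is '0', and for the remaining characters it is '1'.
book lungs (derived state '0') is unique to V (autapomorphy; uninformative for grouping).
fruit dehiscent (derived state '1') is shared by D, M, and X — a synapomorphy uniting that clade.
hollow quills (derived state '1') is shared by D and M — a synapomorphy uniting that clade.
All ingroup taxa share the derived state '1' for compound eyes; it defines the ingroup but does not resolve relationships within it.
Most parsimonious ingroup topology: ((X,(M,D)),V).
The clade {D, M} is supported by hollow quills: its derived state '1' occurs in exactly those taxa and in no other taxon (including the outgroup).

hollow quills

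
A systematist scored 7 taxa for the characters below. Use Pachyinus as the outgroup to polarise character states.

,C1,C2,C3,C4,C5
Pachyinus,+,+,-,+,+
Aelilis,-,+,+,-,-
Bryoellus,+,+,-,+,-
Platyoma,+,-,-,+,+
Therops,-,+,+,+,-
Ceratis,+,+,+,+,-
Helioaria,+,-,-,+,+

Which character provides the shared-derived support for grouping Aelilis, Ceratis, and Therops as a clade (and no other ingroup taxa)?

C3

Character polarity is set by the outgroup: the derived state is whichever differs from the outgroup's state, so for C1, C2, C4, C5 the derived state is '-', and for the remaining characters it is '+'.
C1 (derived state '-') is shared by Aelilis and Therops — a synapomorphy uniting that clade.
C2: derived state '-' in Helioaria and Platyoma only — synapomorphy for {Helioaria, Platyoma}.
C3 (derived state '+') is shared by Aelilis, Ceratis, and Therops — a synapomorphy uniting that clade.
C4: derived state '-' in Aelilis only — an autapomorphy, so it tells us nothing about relationships among taxa.
C5: derived state '-' in Aelilis, Bryoellus, Ceratis, and Therops only — synapomorphy for {Aelilis, Bryoellus, Ceratis, Therops}.
Most parsimonious ingroup topology: ((((Aelilis,Therops),Ceratis),Bryoellus),(Platyoma,Helioaria)).
The clade {Aelilis, Ceratis, Therops} is supported by C3: its derived state '+' occurs in exactly those taxa and in no other taxon (including the outgroup).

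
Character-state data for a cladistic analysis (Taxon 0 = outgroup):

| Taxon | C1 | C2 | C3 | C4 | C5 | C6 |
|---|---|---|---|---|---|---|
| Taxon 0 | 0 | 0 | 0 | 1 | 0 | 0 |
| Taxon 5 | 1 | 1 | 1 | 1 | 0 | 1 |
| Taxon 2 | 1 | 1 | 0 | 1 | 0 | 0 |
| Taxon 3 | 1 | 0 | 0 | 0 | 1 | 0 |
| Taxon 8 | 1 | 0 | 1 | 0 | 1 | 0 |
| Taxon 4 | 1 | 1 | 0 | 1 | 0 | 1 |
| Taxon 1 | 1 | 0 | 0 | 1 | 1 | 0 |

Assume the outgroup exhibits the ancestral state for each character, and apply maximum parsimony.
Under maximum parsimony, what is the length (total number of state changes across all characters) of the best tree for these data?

7

Character polarity is set by the outgroup: the derived state is whichever differs from the outgroup's state, so for C4 the derived state is '0', and for the remaining characters it is '1'.
All ingroup taxa share the derived state '1' for C1; it defines the ingroup but does not resolve relationships within it.
C2: derived state '1' in Taxon 2, Taxon 4, and Taxon 5 only — synapomorphy for {Taxon 2, Taxon 4, Taxon 5}.
C3 groups Taxon 5 and Taxon 8, which is incompatible with the clades supported by the remaining characters; treating it as convergent (homoplasy) costs fewer steps than any alternative tree.
Only Taxon 3 and Taxon 8 show the derived state '0' for C4, supporting them as a clade.
C5 (derived state '1') is shared by Taxon 1, Taxon 3, and Taxon 8 — a synapomorphy uniting that clade.
C6: derived state '1' in Taxon 4 and Taxon 5 only — synapomorphy for {Taxon 4, Taxon 5}.
Most parsimonious ingroup topology: (((Taxon 5,Taxon 4),Taxon 2),((Taxon 3,Taxon 8),Taxon 1)).
Changes per character on this tree: C1: 1; C2: 1; C3: 2; C4: 1; C5: 1; C6: 1.
Total = 7.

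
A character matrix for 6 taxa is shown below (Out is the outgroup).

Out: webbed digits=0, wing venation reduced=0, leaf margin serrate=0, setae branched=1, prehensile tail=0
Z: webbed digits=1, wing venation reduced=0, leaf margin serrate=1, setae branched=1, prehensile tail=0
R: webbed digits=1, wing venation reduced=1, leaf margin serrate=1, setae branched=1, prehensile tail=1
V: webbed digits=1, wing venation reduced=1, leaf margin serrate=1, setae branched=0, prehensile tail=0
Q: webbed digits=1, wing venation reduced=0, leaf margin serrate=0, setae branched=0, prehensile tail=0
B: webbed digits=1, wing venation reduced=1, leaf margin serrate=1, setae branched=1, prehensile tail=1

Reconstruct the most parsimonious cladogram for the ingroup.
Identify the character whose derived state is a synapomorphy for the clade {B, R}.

prehensile tail

Character polarity is set by the outgroup: the derived state is whichever differs from the outgroup's state, so for setae branched the derived state is '0', and for the remaining characters it is '1'.
All ingroup taxa share the derived state '1' for webbed digits; it defines the ingroup but does not resolve relationships within it.
Only B, R, and V show the derived state '1' for wing venation reduced, supporting them as a clade.
leaf margin serrate (derived state '1') is shared by B, R, V, and Z — a synapomorphy uniting that clade.
setae branched (state '0') occurs in Q and V but conflicts with the nesting implied by the other characters — most parsimoniously interpreted as homoplasy.
Only B and R show the derived state '1' for prehensile tail, supporting them as a clade.
Most parsimonious ingroup topology: ((Z,((R,B),V)),Q).
The clade {B, R} is supported by prehensile tail: its derived state '1' occurs in exactly those taxa and in no other taxon (including the outgroup).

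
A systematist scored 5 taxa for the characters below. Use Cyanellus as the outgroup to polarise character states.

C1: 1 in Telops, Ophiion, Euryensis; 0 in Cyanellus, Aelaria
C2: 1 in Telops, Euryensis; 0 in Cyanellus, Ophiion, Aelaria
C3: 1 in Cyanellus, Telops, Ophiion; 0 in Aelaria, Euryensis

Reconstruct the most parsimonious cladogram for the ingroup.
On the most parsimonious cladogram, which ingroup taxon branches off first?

Aelaria

Character polarity is set by the outgroup: the derived state is whichever differs from the outgroup's state, so for C3 the derived state is '0', and for the remaining characters it is '1'.
Only Euryensis, Ophiion, and Telops show the derived state '1' for C1, supporting them as a clade.
C2: derived state '1' in Euryensis and Telops only — synapomorphy for {Euryensis, Telops}.
C3 groups Aelaria and Euryensis, which is incompatible with the clades supported by the remaining characters; treating it as convergent (homoplasy) costs fewer steps than any alternative tree.
Most parsimonious ingroup topology: (((Telops,Euryensis),Ophiion),Aelaria).
Aelaria is sister to the clade containing all other ingroup taxa, so it is the earliest-diverging (most basal) ingroup lineage.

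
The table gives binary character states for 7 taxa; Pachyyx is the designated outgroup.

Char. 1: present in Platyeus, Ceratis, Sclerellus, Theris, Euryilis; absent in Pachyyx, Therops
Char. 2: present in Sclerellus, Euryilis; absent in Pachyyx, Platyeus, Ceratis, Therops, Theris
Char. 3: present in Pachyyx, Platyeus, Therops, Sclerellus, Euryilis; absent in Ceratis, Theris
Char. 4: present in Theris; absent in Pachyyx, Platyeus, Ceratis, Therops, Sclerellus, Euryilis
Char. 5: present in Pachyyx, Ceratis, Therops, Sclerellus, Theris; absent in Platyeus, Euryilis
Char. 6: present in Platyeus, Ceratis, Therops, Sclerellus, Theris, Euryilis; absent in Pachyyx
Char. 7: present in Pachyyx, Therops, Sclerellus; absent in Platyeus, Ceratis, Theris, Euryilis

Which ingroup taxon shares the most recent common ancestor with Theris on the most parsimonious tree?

Character polarity is set by the outgroup: the derived state is whichever differs from the outgroup's state, so for Char. 3, Char. 5, Char. 7 the derived state is 'absent', and for the remaining characters it is 'present'.
Char. 1: derived state 'present' in Ceratis, Euryilis, Platyeus, Sclerellus, and Theris only — synapomorphy for {Ceratis, Euryilis, Platyeus, Sclerellus, Theris}.
Char. 2 (state 'present') occurs in Euryilis and Sclerellus but conflicts with the nesting implied by the other characters — most parsimoniously interpreted as homoplasy.
Char. 3: derived state 'absent' in Ceratis and Theris only — synapomorphy for {Ceratis, Theris}.
Char. 4 (derived state 'present') is unique to Theris (autapomorphy; uninformative for grouping).
Char. 5: derived state 'absent' in Euryilis and Platyeus only — synapomorphy for {Euryilis, Platyeus}.
All ingroup taxa share the derived state 'present' for Char. 6; it defines the ingroup but does not resolve relationships within it.
Char. 7 (derived state 'absent') is shared by Ceratis, Euryilis, Platyeus, and Theris — a synapomorphy uniting that clade.
Most parsimonious ingroup topology: ((((Platyeus,Euryilis),(Ceratis,Theris)),Sclerellus),Therops).
Theris and Ceratis form a cherry on this tree, so they are sister taxa.

Ceratis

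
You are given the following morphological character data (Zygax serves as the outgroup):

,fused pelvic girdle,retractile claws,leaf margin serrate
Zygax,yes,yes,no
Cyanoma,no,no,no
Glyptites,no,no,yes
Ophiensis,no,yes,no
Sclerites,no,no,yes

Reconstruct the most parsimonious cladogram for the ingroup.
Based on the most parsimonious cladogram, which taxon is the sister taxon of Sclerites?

Glyptites

Character polarity is set by the outgroup: the derived state is whichever differs from the outgroup's state, so for fused pelvic girdle, retractile claws the derived state is 'no', and for the remaining characters it is 'yes'.
All ingroup taxa share the derived state 'no' for fused pelvic girdle; it defines the ingroup but does not resolve relationships within it.
Only Cyanoma, Glyptites, and Sclerites show the derived state 'no' for retractile claws, supporting them as a clade.
leaf margin serrate (derived state 'yes') is shared by Glyptites and Sclerites — a synapomorphy uniting that clade.
Most parsimonious ingroup topology: ((Cyanoma,(Glyptites,Sclerites)),Ophiensis).
Sclerites and Glyptites form a cherry on this tree, so they are sister taxa.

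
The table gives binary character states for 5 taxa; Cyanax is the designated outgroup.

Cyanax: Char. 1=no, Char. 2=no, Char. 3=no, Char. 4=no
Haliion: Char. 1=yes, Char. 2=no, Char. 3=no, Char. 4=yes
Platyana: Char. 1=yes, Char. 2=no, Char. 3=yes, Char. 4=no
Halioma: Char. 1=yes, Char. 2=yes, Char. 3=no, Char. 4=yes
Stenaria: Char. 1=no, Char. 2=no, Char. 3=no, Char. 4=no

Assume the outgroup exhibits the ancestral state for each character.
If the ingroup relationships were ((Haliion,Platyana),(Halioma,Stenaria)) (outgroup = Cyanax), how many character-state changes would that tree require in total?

6

Map each character onto ((Haliion,Platyana),(Halioma,Stenaria)) (rooted by Cyanax) and count the minimum state changes it requires (Fitch parsimony):
Char. 1: 2; Char. 2: 1; Char. 3: 1; Char. 4: 2.
Total tree length = 6.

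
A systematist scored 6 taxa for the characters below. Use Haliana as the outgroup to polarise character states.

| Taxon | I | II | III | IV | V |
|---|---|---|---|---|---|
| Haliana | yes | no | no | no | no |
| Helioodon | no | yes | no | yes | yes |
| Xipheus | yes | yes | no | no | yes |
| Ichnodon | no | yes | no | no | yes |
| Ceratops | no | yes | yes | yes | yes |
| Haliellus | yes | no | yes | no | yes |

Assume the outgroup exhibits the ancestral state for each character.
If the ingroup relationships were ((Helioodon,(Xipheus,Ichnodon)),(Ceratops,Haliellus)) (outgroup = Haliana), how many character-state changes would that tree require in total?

9

Map each character onto ((Helioodon,(Xipheus,Ichnodon)),(Ceratops,Haliellus)) (rooted by Haliana) and count the minimum state changes it requires (Fitch parsimony):
I: 3; II: 2; III: 1; IV: 2; V: 1.
Total tree length = 9.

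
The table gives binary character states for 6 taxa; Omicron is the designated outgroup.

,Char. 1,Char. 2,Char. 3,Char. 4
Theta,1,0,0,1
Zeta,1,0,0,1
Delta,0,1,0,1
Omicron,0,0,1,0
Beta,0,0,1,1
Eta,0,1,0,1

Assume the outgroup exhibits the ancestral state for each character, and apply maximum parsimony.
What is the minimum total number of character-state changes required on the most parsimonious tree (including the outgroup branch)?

Character polarity is set by the outgroup: the derived state is whichever differs from the outgroup's state, so for Char. 3 the derived state is '0', and for the remaining characters it is '1'.
Only Theta and Zeta show the derived state '1' for Char. 1, supporting them as a clade.
Only Delta and Eta show the derived state '1' for Char. 2, supporting them as a clade.
Only Delta, Eta, Theta, and Zeta show the derived state '0' for Char. 3, supporting them as a clade.
Char. 4 (derived state '1') is shared by all ingroup taxa — unites the whole ingroup.
Most parsimonious ingroup topology: (((Zeta,Theta),(Eta,Delta)),Beta).
Changes per character on this tree: Char. 1: 1; Char. 2: 1; Char. 3: 1; Char. 4: 1.
Total = 4.

4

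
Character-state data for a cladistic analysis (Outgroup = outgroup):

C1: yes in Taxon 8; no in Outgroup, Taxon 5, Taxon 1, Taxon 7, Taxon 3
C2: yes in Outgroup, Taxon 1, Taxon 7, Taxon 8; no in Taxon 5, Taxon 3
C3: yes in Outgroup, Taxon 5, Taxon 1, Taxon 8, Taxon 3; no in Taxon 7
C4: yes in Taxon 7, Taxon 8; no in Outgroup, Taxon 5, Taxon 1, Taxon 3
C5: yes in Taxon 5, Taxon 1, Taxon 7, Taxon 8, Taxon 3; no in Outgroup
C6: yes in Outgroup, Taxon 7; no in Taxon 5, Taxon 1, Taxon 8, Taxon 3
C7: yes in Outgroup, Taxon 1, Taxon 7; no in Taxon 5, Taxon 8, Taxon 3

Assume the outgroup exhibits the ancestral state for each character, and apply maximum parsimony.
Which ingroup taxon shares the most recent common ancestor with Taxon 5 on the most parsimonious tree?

Character polarity is set by the outgroup: the derived state is whichever differs from the outgroup's state, so for C2, C3, C6, C7 the derived state is 'no', and for the remaining characters it is 'yes'.
C1: derived state 'yes' in Taxon 8 only — an autapomorphy, so it tells us nothing about relationships among taxa.
Only Taxon 3 and Taxon 5 show the derived state 'no' for C2, supporting them as a clade.
C3: derived state 'no' in Taxon 7 only — an autapomorphy, so it tells us nothing about relationships among taxa.
C4 (state 'yes') occurs in Taxon 7 and Taxon 8 but conflicts with the nesting implied by the other characters — most parsimoniously interpreted as homoplasy.
C5 (derived state 'yes') is shared by all ingroup taxa — unites the whole ingroup.
C6 (derived state 'no') is shared by Taxon 1, Taxon 3, Taxon 5, and Taxon 8 — a synapomorphy uniting that clade.
C7: derived state 'no' in Taxon 3, Taxon 5, and Taxon 8 only — synapomorphy for {Taxon 3, Taxon 5, Taxon 8}.
Most parsimonious ingroup topology: ((((Taxon 5,Taxon 3),Taxon 8),Taxon 1),Taxon 7).
Taxon 5 and Taxon 3 form a cherry on this tree, so they are sister taxa.

Taxon 3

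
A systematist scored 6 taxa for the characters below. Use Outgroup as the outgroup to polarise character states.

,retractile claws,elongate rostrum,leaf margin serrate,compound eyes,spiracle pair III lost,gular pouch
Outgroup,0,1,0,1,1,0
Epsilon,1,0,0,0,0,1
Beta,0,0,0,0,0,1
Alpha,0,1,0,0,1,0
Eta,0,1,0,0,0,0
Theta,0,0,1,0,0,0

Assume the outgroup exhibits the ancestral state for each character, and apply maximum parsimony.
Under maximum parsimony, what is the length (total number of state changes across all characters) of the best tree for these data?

6

Character polarity is set by the outgroup: the derived state is whichever differs from the outgroup's state, so for elongate rostrum, compound eyes, spiracle pair III lost the derived state is '0', and for the remaining characters it is '1'.
retractile claws (derived state '1') is unique to Epsilon (autapomorphy; uninformative for grouping).
elongate rostrum (derived state '0') is shared by Beta, Epsilon, and Theta — a synapomorphy uniting that clade.
leaf margin serrate (derived state '1') is unique to Theta (autapomorphy; uninformative for grouping).
All ingroup taxa share the derived state '0' for compound eyes; it defines the ingroup but does not resolve relationships within it.
spiracle pair III lost (derived state '0') is shared by Beta, Epsilon, Eta, and Theta — a synapomorphy uniting that clade.
gular pouch (derived state '1') is shared by Beta and Epsilon — a synapomorphy uniting that clade.
Most parsimonious ingroup topology: ((((Epsilon,Beta),Theta),Eta),Alpha).
Changes per character on this tree: retractile claws: 1; elongate rostrum: 1; leaf margin serrate: 1; compound eyes: 1; spiracle pair III lost: 1; gular pouch: 1.
Total = 6.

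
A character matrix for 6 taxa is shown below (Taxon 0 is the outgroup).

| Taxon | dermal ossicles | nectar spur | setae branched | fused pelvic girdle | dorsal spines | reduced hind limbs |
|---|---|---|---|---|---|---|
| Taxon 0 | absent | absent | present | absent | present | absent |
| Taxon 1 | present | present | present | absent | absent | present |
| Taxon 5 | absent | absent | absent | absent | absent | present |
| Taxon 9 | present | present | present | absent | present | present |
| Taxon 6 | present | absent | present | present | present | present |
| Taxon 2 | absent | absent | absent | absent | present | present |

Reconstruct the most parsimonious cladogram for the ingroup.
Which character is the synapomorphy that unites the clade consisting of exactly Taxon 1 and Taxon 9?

nectar spur

Character polarity is set by the outgroup: the derived state is whichever differs from the outgroup's state, so for setae branched, dorsal spines the derived state is 'absent', and for the remaining characters it is 'present'.
dermal ossicles (derived state 'present') is shared by Taxon 1, Taxon 6, and Taxon 9 — a synapomorphy uniting that clade.
Only Taxon 1 and Taxon 9 show the derived state 'present' for nectar spur, supporting them as a clade.
Only Taxon 2 and Taxon 5 show the derived state 'absent' for setae branched, supporting them as a clade.
fused pelvic girdle: derived state 'present' in Taxon 6 only — an autapomorphy, so it tells us nothing about relationships among taxa.
dorsal spines groups Taxon 1 and Taxon 5, which is incompatible with the clades supported by the remaining characters; treating it as convergent (homoplasy) costs fewer steps than any alternative tree.
All ingroup taxa share the derived state 'present' for reduced hind limbs; it defines the ingroup but does not resolve relationships within it.
Most parsimonious ingroup topology: (((Taxon 1,Taxon 9),Taxon 6),(Taxon 5,Taxon 2)).
The clade {Taxon 1, Taxon 9} is supported by nectar spur: its derived state 'present' occurs in exactly those taxa and in no other taxon (including the outgroup).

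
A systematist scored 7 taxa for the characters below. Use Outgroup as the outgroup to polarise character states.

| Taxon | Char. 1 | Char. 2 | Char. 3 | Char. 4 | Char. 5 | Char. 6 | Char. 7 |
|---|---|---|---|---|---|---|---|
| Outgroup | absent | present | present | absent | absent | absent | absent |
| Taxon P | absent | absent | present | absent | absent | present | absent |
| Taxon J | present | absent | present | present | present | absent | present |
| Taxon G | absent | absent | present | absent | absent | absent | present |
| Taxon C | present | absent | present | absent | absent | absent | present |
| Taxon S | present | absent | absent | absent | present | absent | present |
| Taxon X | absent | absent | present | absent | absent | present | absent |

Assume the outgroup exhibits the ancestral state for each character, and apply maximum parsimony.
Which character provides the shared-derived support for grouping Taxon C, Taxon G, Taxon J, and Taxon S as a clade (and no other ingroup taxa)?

Char. 7

Character polarity is set by the outgroup: the derived state is whichever differs from the outgroup's state, so for Char. 2, Char. 3 the derived state is 'absent', and for the remaining characters it is 'present'.
Char. 1: derived state 'present' in Taxon C, Taxon J, and Taxon S only — synapomorphy for {Taxon C, Taxon J, Taxon S}.
All ingroup taxa share the derived state 'absent' for Char. 2; it defines the ingroup but does not resolve relationships within it.
Char. 3 (derived state 'absent') is unique to Taxon S (autapomorphy; uninformative for grouping).
Char. 4: derived state 'present' in Taxon J only — an autapomorphy, so it tells us nothing about relationships among taxa.
Char. 5: derived state 'present' in Taxon J and Taxon S only — synapomorphy for {Taxon J, Taxon S}.
Char. 6 (derived state 'present') is shared by Taxon P and Taxon X — a synapomorphy uniting that clade.
Only Taxon C, Taxon G, Taxon J, and Taxon S show the derived state 'present' for Char. 7, supporting them as a clade.
Most parsimonious ingroup topology: ((Taxon P,Taxon X),(((Taxon J,Taxon S),Taxon C),Taxon G)).
The clade {Taxon C, Taxon G, Taxon J, Taxon S} is supported by Char. 7: its derived state 'present' occurs in exactly those taxa and in no other taxon (including the outgroup).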